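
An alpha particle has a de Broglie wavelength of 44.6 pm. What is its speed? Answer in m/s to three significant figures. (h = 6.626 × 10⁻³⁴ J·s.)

p = h/λ = 6.626 × 10⁻³⁴ / 4.460 × 10⁻¹¹ = 1.486 × 10⁻²³ kg·m/s.
v = p/m = 1.486 × 10⁻²³ / 6.645 × 10⁻²⁷ = 2.24 × 10³ m/s = 2240 m/s.

v = 2240 m/s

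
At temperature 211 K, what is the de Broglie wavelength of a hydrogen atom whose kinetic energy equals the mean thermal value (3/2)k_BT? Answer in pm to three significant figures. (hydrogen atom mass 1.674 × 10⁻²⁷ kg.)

KE = (3/2)k_BT = 1.5 × 1.381 × 10⁻²³ × 211 = 4.371 × 10⁻²¹ J.
p = √(2mKE) = √(2 × 1.674 × 10⁻²⁷ × 4.371 × 10⁻²¹) = 3.825 × 10⁻²⁴ kg·m/s.
λ = h/p = 1.73 × 10⁻¹⁰ m = 173 pm.

λ = 173 pm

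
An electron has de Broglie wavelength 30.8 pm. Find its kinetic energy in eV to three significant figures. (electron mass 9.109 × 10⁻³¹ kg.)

KE = 1590 eV

p = h/λ = 6.626 × 10⁻³⁴ / 3.080 × 10⁻¹¹ = 2.151 × 10⁻²³ kg·m/s.
KE = p²/(2m) = (2.151 × 10⁻²³)² / (2 × 9.109 × 10⁻³¹) = 2.540 × 10⁻¹⁶ J = 1590 eV.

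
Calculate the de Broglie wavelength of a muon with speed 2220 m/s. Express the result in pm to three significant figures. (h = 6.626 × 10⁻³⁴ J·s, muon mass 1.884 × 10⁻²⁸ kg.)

λ = 1580 pm

p = mv = 1.884 × 10⁻²⁸ × 2220 = 4.182 × 10⁻²⁵ kg·m/s.
λ = h/p = 6.626 × 10⁻³⁴ / 4.182 × 10⁻²⁵ = 1.58 × 10⁻⁹ m = 1580 pm.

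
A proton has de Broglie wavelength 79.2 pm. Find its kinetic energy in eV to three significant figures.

KE = 0.131 eV

p = h/λ = 6.626 × 10⁻³⁴ / 7.920 × 10⁻¹¹ = 8.366 × 10⁻²⁴ kg·m/s.
KE = p²/(2m) = (8.366 × 10⁻²⁴)² / (2 × 1.673 × 10⁻²⁷) = 2.092 × 10⁻²⁰ J = 0.131 eV.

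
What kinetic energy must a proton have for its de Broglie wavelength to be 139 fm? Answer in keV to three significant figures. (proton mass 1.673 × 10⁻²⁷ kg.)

KE = 42.4 keV

p = h/λ = 6.626 × 10⁻³⁴ / 1.390 × 10⁻¹³ = 4.767 × 10⁻²¹ kg·m/s.
KE = p²/(2m) = (4.767 × 10⁻²¹)² / (2 × 1.673 × 10⁻²⁷) = 6.791 × 10⁻¹⁵ J = 42.4 keV.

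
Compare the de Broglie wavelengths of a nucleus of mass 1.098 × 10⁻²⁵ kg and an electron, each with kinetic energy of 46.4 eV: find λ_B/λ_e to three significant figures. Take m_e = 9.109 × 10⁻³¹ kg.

λ_B/λ_e = 2.88 × 10⁻³

At fixed KE, p = √(2mKE) so λ = h/p ∝ 1/√m.
λ_B/λ_e = √(m_e/m_B) = √(9.109 × 10⁻³¹/1.098 × 10⁻²⁵) = √(8.296 × 10⁻⁶) = 2.88 × 10⁻³.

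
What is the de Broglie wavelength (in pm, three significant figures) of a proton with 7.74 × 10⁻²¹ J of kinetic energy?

p = √(2mKE) = √(2 × 1.673 × 10⁻²⁷ × 7.740 × 10⁻²¹) = 5.089 × 10⁻²⁴ kg·m/s.
λ = h/p = 6.626 × 10⁻³⁴ / 5.089 × 10⁻²⁴ = 1.30 × 10⁻¹⁰ m = 130 pm.

λ = 130 pm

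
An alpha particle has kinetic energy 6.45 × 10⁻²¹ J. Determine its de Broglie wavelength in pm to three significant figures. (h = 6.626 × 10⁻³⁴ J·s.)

p = √(2mKE) = √(2 × 6.645 × 10⁻²⁷ × 6.450 × 10⁻²¹) = 9.259 × 10⁻²⁴ kg·m/s.
λ = h/p = 6.626 × 10⁻³⁴ / 9.259 × 10⁻²⁴ = 7.16 × 10⁻¹¹ m = 71.6 pm.

λ = 71.6 pm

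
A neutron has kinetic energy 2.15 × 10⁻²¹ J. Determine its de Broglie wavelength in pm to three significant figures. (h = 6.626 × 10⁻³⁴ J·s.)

p = √(2mKE) = √(2 × 1.675 × 10⁻²⁷ × 2.150 × 10⁻²¹) = 2.684 × 10⁻²⁴ kg·m/s.
λ = h/p = 6.626 × 10⁻³⁴ / 2.684 × 10⁻²⁴ = 2.47 × 10⁻¹⁰ m = 247 pm.

λ = 247 pm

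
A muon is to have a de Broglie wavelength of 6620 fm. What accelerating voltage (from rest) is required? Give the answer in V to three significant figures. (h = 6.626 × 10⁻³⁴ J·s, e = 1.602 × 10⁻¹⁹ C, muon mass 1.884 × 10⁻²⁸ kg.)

p = h/λ = 6.626 × 10⁻³⁴ / 6.620 × 10⁻¹² = 1.001 × 10⁻²² kg·m/s.
KE = p²/(2m) = 2.659 × 10⁻¹⁷ J.
V = KE/e = 2.659 × 10⁻¹⁷ / (1.602 × 10⁻¹⁹) = 166 V.

V = 166 V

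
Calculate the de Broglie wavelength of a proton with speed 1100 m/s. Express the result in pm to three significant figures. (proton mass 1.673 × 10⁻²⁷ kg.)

p = mv = 1.673 × 10⁻²⁷ × 1100 = 1.840 × 10⁻²⁴ kg·m/s.
λ = h/p = 6.626 × 10⁻³⁴ / 1.840 × 10⁻²⁴ = 3.60 × 10⁻¹⁰ m = 360 pm.

λ = 360 pm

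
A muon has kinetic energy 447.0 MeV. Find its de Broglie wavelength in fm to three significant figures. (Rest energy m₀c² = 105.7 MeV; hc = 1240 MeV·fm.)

Total energy E = KE + m₀c² = 447.0 + 105.7 = 552.7 MeV.
(pc)² = E² − (m₀c²)² = (552.7)² − (105.7)² = 2.943 × 10⁵ MeV², so pc = 542.5 MeV.
λ = hc/(pc) = 1240 MeV·fm / 542.5 MeV = 2.29 fm.

λ = 2.29 fm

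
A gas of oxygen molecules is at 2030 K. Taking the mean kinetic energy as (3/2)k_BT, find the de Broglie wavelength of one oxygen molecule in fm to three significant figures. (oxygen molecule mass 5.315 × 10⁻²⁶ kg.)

KE = (3/2)k_BT = 1.5 × 1.381 × 10⁻²³ × 2030 = 4.205 × 10⁻²⁰ J.
p = √(2mKE) = √(2 × 5.315 × 10⁻²⁶ × 4.205 × 10⁻²⁰) = 6.686 × 10⁻²³ kg·m/s.
λ = h/p = 9.91 × 10⁻¹² m = 9910 fm.

λ = 9910 fm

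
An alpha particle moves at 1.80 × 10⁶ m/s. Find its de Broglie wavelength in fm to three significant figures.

λ = 55.4 fm

p = mv = 6.645 × 10⁻²⁷ × 1.80 × 10⁶ = 1.196 × 10⁻²⁰ kg·m/s.
λ = h/p = 6.626 × 10⁻³⁴ / 1.196 × 10⁻²⁰ = 5.54 × 10⁻¹⁴ m = 55.4 fm.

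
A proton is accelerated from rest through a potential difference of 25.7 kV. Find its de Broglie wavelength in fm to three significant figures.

λ = 179 fm

KE = eV = 1.602 × 10⁻¹⁹ × 2.570 × 10⁴ = 4.117 × 10⁻¹⁵ J.
p = √(2mKE) = √(2 × 1.673 × 10⁻²⁷ × 4.117 × 10⁻¹⁵) = 3.712 × 10⁻²¹ kg·m/s.
λ = h/p = 6.626 × 10⁻³⁴ / 3.712 × 10⁻²¹ = 1.79 × 10⁻¹³ m = 179 fm.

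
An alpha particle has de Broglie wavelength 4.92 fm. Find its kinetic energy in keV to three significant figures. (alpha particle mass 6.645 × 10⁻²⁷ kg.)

p = h/λ = 6.626 × 10⁻³⁴ / 4.920 × 10⁻¹⁵ = 1.347 × 10⁻¹⁹ kg·m/s.
KE = p²/(2m) = (1.347 × 10⁻¹⁹)² / (2 × 6.645 × 10⁻²⁷) = 1.365 × 10⁻¹² J = 8520 keV.

KE = 8520 keV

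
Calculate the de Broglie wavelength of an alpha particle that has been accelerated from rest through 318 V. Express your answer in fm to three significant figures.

KE = 2eV = 2 × 1.602 × 10⁻¹⁹ × 318.0 = 1.019 × 10⁻¹⁶ J.
p = √(2mKE) = √(2 × 6.645 × 10⁻²⁷ × 1.019 × 10⁻¹⁶) = 1.164 × 10⁻²¹ kg·m/s.
λ = h/p = 6.626 × 10⁻³⁴ / 1.164 × 10⁻²¹ = 5.69 × 10⁻¹³ m = 569 fm.

λ = 569 fm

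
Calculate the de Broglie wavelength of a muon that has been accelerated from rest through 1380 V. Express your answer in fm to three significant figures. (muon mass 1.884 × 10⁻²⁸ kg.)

KE = eV = 1.602 × 10⁻¹⁹ × 1380 = 2.211 × 10⁻¹⁶ J.
p = √(2mKE) = √(2 × 1.884 × 10⁻²⁸ × 2.211 × 10⁻¹⁶) = 2.886 × 10⁻²² kg·m/s.
λ = h/p = 6.626 × 10⁻³⁴ / 2.886 × 10⁻²² = 2.30 × 10⁻¹² m = 2300 fm.

λ = 2300 fm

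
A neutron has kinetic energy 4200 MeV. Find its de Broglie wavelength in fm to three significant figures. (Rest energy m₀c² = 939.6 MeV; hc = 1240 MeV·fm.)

λ = 0.245 fm

Total energy E = KE + m₀c² = 4200 + 939.6 = 5139.6 MeV.
(pc)² = E² − (m₀c²)² = (5139.6)² − (939.6)² = 2.553 × 10⁷ MeV², so pc = 5053 MeV.
λ = hc/(pc) = 1240 MeV·fm / 5053 MeV = 0.245 fm.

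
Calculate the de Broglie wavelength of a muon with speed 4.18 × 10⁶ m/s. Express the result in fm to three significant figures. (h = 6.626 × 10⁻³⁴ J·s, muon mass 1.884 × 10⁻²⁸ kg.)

λ = 841 fm

p = mv = 1.884 × 10⁻²⁸ × 4.18 × 10⁶ = 7.875 × 10⁻²² kg·m/s.
λ = h/p = 6.626 × 10⁻³⁴ / 7.875 × 10⁻²² = 8.41 × 10⁻¹³ m = 841 fm.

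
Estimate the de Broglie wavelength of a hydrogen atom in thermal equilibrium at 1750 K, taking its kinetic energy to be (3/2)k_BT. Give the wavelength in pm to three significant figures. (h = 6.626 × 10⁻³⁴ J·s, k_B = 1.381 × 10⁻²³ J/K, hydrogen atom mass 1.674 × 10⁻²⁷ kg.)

KE = (3/2)k_BT = 1.5 × 1.381 × 10⁻²³ × 1750 = 3.625 × 10⁻²⁰ J.
p = √(2mKE) = √(2 × 1.674 × 10⁻²⁷ × 3.625 × 10⁻²⁰) = 1.102 × 10⁻²³ kg·m/s.
λ = h/p = 6.01 × 10⁻¹¹ m = 60.1 pm.

λ = 60.1 pm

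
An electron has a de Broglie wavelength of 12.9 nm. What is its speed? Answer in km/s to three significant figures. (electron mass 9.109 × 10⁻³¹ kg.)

p = h/λ = 6.626 × 10⁻³⁴ / 1.290 × 10⁻⁸ = 5.136 × 10⁻²⁶ kg·m/s.
v = p/m = 5.136 × 10⁻²⁶ / 9.109 × 10⁻³¹ = 5.64 × 10⁴ m/s = 56.4 km/s.

v = 56.4 km/s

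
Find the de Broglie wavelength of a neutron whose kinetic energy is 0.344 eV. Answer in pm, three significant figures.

λ = 48.8 pm

KE = 0.344 eV = 5.511 × 10⁻²⁰ J.
p = √(2mKE) = √(2 × 1.675 × 10⁻²⁷ × 5.511 × 10⁻²⁰) = 1.359 × 10⁻²³ kg·m/s.
λ = h/p = 6.626 × 10⁻³⁴ / 1.359 × 10⁻²³ = 4.88 × 10⁻¹¹ m = 48.8 pm.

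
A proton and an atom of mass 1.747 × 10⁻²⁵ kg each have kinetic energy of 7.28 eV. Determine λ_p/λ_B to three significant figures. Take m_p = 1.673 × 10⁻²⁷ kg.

λ_p/λ_B = 10.2

At fixed KE, p = √(2mKE) so λ = h/p ∝ 1/√m.
λ_p/λ_B = √(m_B/m_p) = √(1.747 × 10⁻²⁵/1.673 × 10⁻²⁷) = √(104.4) = 10.2.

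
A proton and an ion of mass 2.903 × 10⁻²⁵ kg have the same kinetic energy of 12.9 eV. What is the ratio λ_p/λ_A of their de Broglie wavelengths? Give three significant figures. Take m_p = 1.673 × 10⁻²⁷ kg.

At fixed KE, p = √(2mKE) so λ = h/p ∝ 1/√m.
λ_p/λ_A = √(m_A/m_p) = √(2.903 × 10⁻²⁵/1.673 × 10⁻²⁷) = √(173.5) = 13.2.

λ_p/λ_A = 13.2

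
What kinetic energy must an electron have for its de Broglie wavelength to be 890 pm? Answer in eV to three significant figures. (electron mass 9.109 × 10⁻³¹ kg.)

p = h/λ = 6.626 × 10⁻³⁴ / 8.900 × 10⁻¹⁰ = 7.445 × 10⁻²⁵ kg·m/s.
KE = p²/(2m) = (7.445 × 10⁻²⁵)² / (2 × 9.109 × 10⁻³¹) = 3.042 × 10⁻¹⁹ J = 1.90 eV.

KE = 1.90 eV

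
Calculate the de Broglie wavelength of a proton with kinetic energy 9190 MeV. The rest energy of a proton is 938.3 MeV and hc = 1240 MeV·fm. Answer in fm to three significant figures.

λ = 0.123 fm

Total energy E = KE + m₀c² = 9190 + 938.3 = 10128.3 MeV.
(pc)² = E² − (m₀c²)² = (10128.3)² − (938.3)² = 1.017 × 10⁸ MeV², so pc = 1.008 × 10⁴ MeV.
λ = hc/(pc) = 1240 MeV·fm / 1.008 × 10⁴ MeV = 0.123 fm.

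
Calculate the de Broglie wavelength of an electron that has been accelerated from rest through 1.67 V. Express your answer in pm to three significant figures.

λ = 949 pm

KE = eV = 1.602 × 10⁻¹⁹ × 1.670 = 2.675 × 10⁻¹⁹ J.
p = √(2mKE) = √(2 × 9.109 × 10⁻³¹ × 2.675 × 10⁻¹⁹) = 6.981 × 10⁻²⁵ kg·m/s.
λ = h/p = 6.626 × 10⁻³⁴ / 6.981 × 10⁻²⁵ = 9.49 × 10⁻¹⁰ m = 949 pm.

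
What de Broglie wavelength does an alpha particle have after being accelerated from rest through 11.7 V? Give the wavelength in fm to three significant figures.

λ = 2970 fm

KE = 2eV = 2 × 1.602 × 10⁻¹⁹ × 11.70 = 3.749 × 10⁻¹⁸ J.
p = √(2mKE) = √(2 × 6.645 × 10⁻²⁷ × 3.749 × 10⁻¹⁸) = 2.232 × 10⁻²² kg·m/s.
λ = h/p = 6.626 × 10⁻³⁴ / 2.232 × 10⁻²² = 2.97 × 10⁻¹² m = 2970 fm.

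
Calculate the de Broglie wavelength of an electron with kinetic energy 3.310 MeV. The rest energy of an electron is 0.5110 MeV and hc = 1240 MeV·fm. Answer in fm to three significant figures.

λ = 327 fm

Total energy E = KE + m₀c² = 3.310 + 0.5110 = 3.8210 MeV.
(pc)² = E² − (m₀c²)² = (3.8210)² − (0.5110)² = 14.34 MeV², so pc = 3.787 MeV.
λ = hc/(pc) = 1240 MeV·fm / 3.787 MeV = 327 fm.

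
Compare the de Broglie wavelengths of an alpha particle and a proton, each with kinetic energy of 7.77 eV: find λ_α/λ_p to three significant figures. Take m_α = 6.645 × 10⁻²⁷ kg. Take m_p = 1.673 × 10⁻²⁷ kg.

At fixed KE, p = √(2mKE) so λ = h/p ∝ 1/√m.
λ_α/λ_p = √(m_p/m_α) = √(1.673 × 10⁻²⁷/6.645 × 10⁻²⁷) = √(0.2518) = 0.502.

λ_α/λ_p = 0.502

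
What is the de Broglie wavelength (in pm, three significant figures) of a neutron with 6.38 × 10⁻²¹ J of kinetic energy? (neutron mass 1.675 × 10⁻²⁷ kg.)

p = √(2mKE) = √(2 × 1.675 × 10⁻²⁷ × 6.380 × 10⁻²¹) = 4.623 × 10⁻²⁴ kg·m/s.
λ = h/p = 6.626 × 10⁻³⁴ / 4.623 × 10⁻²⁴ = 1.43 × 10⁻¹⁰ m = 143 pm.

λ = 143 pm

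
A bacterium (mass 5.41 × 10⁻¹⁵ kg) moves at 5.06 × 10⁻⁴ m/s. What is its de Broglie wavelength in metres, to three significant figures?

λ = 2.42 × 10⁻¹⁶ m

p = mv = 5.41 × 10⁻¹⁵ × 5.06 × 10⁻⁴ = 2.737 × 10⁻¹⁸ kg·m/s.
λ = h/p = 6.626 × 10⁻³⁴ / 2.737 × 10⁻¹⁸ = 2.42 × 10⁻¹⁶ m.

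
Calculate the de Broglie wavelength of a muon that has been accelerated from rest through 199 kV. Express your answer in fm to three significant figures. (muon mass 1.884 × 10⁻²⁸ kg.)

λ = 191 fm

KE = eV = 1.602 × 10⁻¹⁹ × 1.990 × 10⁵ = 3.188 × 10⁻¹⁴ J.
p = √(2mKE) = √(2 × 1.884 × 10⁻²⁸ × 3.188 × 10⁻¹⁴) = 3.466 × 10⁻²¹ kg·m/s.
λ = h/p = 6.626 × 10⁻³⁴ / 3.466 × 10⁻²¹ = 1.91 × 10⁻¹³ m = 191 fm.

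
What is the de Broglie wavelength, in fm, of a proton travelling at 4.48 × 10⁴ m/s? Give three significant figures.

p = mv = 1.673 × 10⁻²⁷ × 4.48 × 10⁴ = 7.495 × 10⁻²³ kg·m/s.
λ = h/p = 6.626 × 10⁻³⁴ / 7.495 × 10⁻²³ = 8.84 × 10⁻¹² m = 8840 fm.

λ = 8840 fm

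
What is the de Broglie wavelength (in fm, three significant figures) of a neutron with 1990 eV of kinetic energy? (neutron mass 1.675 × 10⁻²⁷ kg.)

KE = 1990 eV = 3.188 × 10⁻¹⁶ J.
p = √(2mKE) = √(2 × 1.675 × 10⁻²⁷ × 3.188 × 10⁻¹⁶) = 1.033 × 10⁻²¹ kg·m/s.
λ = h/p = 6.626 × 10⁻³⁴ / 1.033 × 10⁻²¹ = 6.41 × 10⁻¹³ m = 641 fm.

λ = 641 fm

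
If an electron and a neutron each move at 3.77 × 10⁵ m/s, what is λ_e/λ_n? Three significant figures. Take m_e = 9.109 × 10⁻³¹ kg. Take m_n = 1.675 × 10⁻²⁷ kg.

At fixed v, p = mv so λ = h/(mv) ∝ 1/m.
λ_e/λ_n = m_n/m_e = 1.675 × 10⁻²⁷/9.109 × 10⁻³¹ = 1840.

λ_e/λ_n = 1840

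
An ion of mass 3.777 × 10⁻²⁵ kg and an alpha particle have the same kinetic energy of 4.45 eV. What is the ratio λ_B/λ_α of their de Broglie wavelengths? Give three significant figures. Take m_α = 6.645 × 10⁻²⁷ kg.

At fixed KE, p = √(2mKE) so λ = h/p ∝ 1/√m.
λ_B/λ_α = √(m_α/m_B) = √(6.645 × 10⁻²⁷/3.777 × 10⁻²⁵) = √(0.01759) = 0.133.

λ_B/λ_α = 0.133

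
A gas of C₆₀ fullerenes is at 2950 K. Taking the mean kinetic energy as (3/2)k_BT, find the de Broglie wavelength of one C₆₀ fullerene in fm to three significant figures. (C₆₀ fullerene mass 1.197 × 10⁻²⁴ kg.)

λ = 1730 fm

KE = (3/2)k_BT = 1.5 × 1.381 × 10⁻²³ × 2950 = 6.111 × 10⁻²⁰ J.
p = √(2mKE) = √(2 × 1.197 × 10⁻²⁴ × 6.111 × 10⁻²⁰) = 3.825 × 10⁻²² kg·m/s.
λ = h/p = 1.73 × 10⁻¹² m = 1730 fm.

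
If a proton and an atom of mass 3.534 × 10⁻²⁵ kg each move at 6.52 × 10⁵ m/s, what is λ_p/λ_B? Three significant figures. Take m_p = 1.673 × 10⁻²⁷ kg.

λ_p/λ_B = 211

At fixed v, p = mv so λ = h/(mv) ∝ 1/m.
λ_p/λ_B = m_B/m_p = 3.534 × 10⁻²⁵/1.673 × 10⁻²⁷ = 211.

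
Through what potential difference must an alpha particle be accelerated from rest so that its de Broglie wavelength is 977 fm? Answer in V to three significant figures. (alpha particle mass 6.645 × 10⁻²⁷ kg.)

V = 108 V

p = h/λ = 6.626 × 10⁻³⁴ / 9.770 × 10⁻¹³ = 6.782 × 10⁻²² kg·m/s.
KE = p²/(2m) = 3.461 × 10⁻¹⁷ J.
V = KE/2e = 3.461 × 10⁻¹⁷ / (2 × 1.602 × 10⁻¹⁹) = 108 V.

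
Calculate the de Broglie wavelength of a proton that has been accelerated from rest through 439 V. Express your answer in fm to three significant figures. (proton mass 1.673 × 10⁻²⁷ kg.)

λ = 1370 fm

KE = eV = 1.602 × 10⁻¹⁹ × 439.0 = 7.033 × 10⁻¹⁷ J.
p = √(2mKE) = √(2 × 1.673 × 10⁻²⁷ × 7.033 × 10⁻¹⁷) = 4.851 × 10⁻²² kg·m/s.
λ = h/p = 6.626 × 10⁻³⁴ / 4.851 × 10⁻²² = 1.37 × 10⁻¹² m = 1370 fm.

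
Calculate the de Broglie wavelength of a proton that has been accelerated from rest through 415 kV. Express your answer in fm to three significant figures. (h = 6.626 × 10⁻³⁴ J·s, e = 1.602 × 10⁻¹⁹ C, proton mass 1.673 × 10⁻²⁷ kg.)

λ = 44.4 fm

KE = eV = 1.602 × 10⁻¹⁹ × 4.150 × 10⁵ = 6.648 × 10⁻¹⁴ J.
p = √(2mKE) = √(2 × 1.673 × 10⁻²⁷ × 6.648 × 10⁻¹⁴) = 1.491 × 10⁻²⁰ kg·m/s.
λ = h/p = 6.626 × 10⁻³⁴ / 1.491 × 10⁻²⁰ = 4.44 × 10⁻¹⁴ m = 44.4 fm.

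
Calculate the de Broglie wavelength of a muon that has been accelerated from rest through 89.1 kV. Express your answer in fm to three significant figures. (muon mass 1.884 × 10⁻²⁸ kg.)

λ = 286 fm

KE = eV = 1.602 × 10⁻¹⁹ × 8.910 × 10⁴ = 1.427 × 10⁻¹⁴ J.
p = √(2mKE) = √(2 × 1.884 × 10⁻²⁸ × 1.427 × 10⁻¹⁴) = 2.319 × 10⁻²¹ kg·m/s.
λ = h/p = 6.626 × 10⁻³⁴ / 2.319 × 10⁻²¹ = 2.86 × 10⁻¹³ m = 286 fm.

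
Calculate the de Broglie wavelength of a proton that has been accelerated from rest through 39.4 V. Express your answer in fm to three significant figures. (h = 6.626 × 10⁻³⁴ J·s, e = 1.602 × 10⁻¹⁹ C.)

KE = eV = 1.602 × 10⁻¹⁹ × 39.40 = 6.312 × 10⁻¹⁸ J.
p = √(2mKE) = √(2 × 1.673 × 10⁻²⁷ × 6.312 × 10⁻¹⁸) = 1.453 × 10⁻²² kg·m/s.
λ = h/p = 6.626 × 10⁻³⁴ / 1.453 × 10⁻²² = 4.56 × 10⁻¹² m = 4560 fm.

λ = 4560 fm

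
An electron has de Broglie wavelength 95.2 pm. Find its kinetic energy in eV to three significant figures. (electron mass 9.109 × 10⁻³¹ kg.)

KE = 166 eV

p = h/λ = 6.626 × 10⁻³⁴ / 9.520 × 10⁻¹¹ = 6.960 × 10⁻²⁴ kg·m/s.
KE = p²/(2m) = (6.960 × 10⁻²⁴)² / (2 × 9.109 × 10⁻³¹) = 2.659 × 10⁻¹⁷ J = 166 eV.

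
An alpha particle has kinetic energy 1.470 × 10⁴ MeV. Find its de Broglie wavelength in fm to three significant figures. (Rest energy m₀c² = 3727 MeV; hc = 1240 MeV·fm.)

Total energy E = KE + m₀c² = 1.470 × 10⁴ + 3727 = 18427 MeV.
(pc)² = E² − (m₀c²)² = (18427)² − (3727)² = 3.257 × 10⁸ MeV², so pc = 1.805 × 10⁴ MeV.
λ = hc/(pc) = 1240 MeV·fm / 1.805 × 10⁴ MeV = 0.0687 fm.

λ = 0.0687 fm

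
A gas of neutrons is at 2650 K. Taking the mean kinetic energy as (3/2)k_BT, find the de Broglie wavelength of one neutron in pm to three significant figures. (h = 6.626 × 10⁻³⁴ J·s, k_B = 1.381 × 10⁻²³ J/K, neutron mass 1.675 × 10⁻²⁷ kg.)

KE = (3/2)k_BT = 1.5 × 1.381 × 10⁻²³ × 2650 = 5.489 × 10⁻²⁰ J.
p = √(2mKE) = √(2 × 1.675 × 10⁻²⁷ × 5.489 × 10⁻²⁰) = 1.356 × 10⁻²³ kg·m/s.
λ = h/p = 4.89 × 10⁻¹¹ m = 48.9 pm.

λ = 48.9 pm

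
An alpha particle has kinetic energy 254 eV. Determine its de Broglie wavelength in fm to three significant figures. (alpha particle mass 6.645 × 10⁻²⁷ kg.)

λ = 901 fm

KE = 254 eV = 4.069 × 10⁻¹⁷ J.
p = √(2mKE) = √(2 × 6.645 × 10⁻²⁷ × 4.069 × 10⁻¹⁷) = 7.354 × 10⁻²² kg·m/s.
λ = h/p = 6.626 × 10⁻³⁴ / 7.354 × 10⁻²² = 9.01 × 10⁻¹³ m = 901 fm.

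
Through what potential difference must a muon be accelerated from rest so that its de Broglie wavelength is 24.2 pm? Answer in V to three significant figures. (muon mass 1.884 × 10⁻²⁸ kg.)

V = 12.4 V

p = h/λ = 6.626 × 10⁻³⁴ / 2.420 × 10⁻¹¹ = 2.738 × 10⁻²³ kg·m/s.
KE = p²/(2m) = 1.990 × 10⁻¹⁸ J.
V = KE/e = 1.990 × 10⁻¹⁸ / (1.602 × 10⁻¹⁹) = 12.4 V.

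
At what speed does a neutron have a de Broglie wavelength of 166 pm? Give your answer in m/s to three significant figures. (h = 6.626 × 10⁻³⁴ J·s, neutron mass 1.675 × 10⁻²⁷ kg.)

v = 2380 m/s

p = h/λ = 6.626 × 10⁻³⁴ / 1.660 × 10⁻¹⁰ = 3.992 × 10⁻²⁴ kg·m/s.
v = p/m = 3.992 × 10⁻²⁴ / 1.675 × 10⁻²⁷ = 2.38 × 10³ m/s = 2380 m/s.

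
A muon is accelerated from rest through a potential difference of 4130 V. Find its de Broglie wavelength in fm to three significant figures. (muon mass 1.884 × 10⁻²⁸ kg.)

λ = 1330 fm

KE = eV = 1.602 × 10⁻¹⁹ × 4130 = 6.616 × 10⁻¹⁶ J.
p = √(2mKE) = √(2 × 1.884 × 10⁻²⁸ × 6.616 × 10⁻¹⁶) = 4.993 × 10⁻²² kg·m/s.
λ = h/p = 6.626 × 10⁻³⁴ / 4.993 × 10⁻²² = 1.33 × 10⁻¹² m = 1330 fm.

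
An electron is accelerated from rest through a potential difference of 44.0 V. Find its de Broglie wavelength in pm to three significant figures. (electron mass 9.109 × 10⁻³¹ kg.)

λ = 185 pm

KE = eV = 1.602 × 10⁻¹⁹ × 44.00 = 7.049 × 10⁻¹⁸ J.
p = √(2mKE) = √(2 × 9.109 × 10⁻³¹ × 7.049 × 10⁻¹⁸) = 3.584 × 10⁻²⁴ kg·m/s.
λ = h/p = 6.626 × 10⁻³⁴ / 3.584 × 10⁻²⁴ = 1.85 × 10⁻¹⁰ m = 185 pm.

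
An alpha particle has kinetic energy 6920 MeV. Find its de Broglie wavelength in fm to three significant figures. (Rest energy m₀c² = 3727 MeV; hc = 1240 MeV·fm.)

λ = 0.124 fm

Total energy E = KE + m₀c² = 6920 + 3727 = 10647 MeV.
(pc)² = E² − (m₀c²)² = (10647)² − (3727)² = 9.947 × 10⁷ MeV², so pc = 9973 MeV.
λ = hc/(pc) = 1240 MeV·fm / 9973 MeV = 0.124 fm.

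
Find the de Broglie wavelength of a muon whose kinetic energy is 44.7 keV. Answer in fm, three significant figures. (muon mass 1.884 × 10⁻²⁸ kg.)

KE = 44.7 keV = 7.161 × 10⁻¹⁵ J.
p = √(2mKE) = √(2 × 1.884 × 10⁻²⁸ × 7.161 × 10⁻¹⁵) = 1.643 × 10⁻²¹ kg·m/s.
λ = h/p = 6.626 × 10⁻³⁴ / 1.643 × 10⁻²¹ = 4.03 × 10⁻¹³ m = 403 fm.

λ = 403 fm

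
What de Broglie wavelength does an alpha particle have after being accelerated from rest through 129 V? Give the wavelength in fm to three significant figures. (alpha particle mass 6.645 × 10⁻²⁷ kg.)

λ = 894 fm

KE = 2eV = 2 × 1.602 × 10⁻¹⁹ × 129.0 = 4.133 × 10⁻¹⁷ J.
p = √(2mKE) = √(2 × 6.645 × 10⁻²⁷ × 4.133 × 10⁻¹⁷) = 7.411 × 10⁻²² kg·m/s.
λ = h/p = 6.626 × 10⁻³⁴ / 7.411 × 10⁻²² = 8.94 × 10⁻¹³ m = 894 fm.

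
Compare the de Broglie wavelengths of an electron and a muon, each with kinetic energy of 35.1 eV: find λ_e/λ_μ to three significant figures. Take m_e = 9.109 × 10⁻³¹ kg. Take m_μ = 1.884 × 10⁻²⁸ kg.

At fixed KE, p = √(2mKE) so λ = h/p ∝ 1/√m.
λ_e/λ_μ = √(m_μ/m_e) = √(1.884 × 10⁻²⁸/9.109 × 10⁻³¹) = √(206.8) = 14.4.

λ_e/λ_μ = 14.4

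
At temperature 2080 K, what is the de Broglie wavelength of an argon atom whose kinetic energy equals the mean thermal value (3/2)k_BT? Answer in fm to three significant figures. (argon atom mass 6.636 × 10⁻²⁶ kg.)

KE = (3/2)k_BT = 1.5 × 1.381 × 10⁻²³ × 2080 = 4.309 × 10⁻²⁰ J.
p = √(2mKE) = √(2 × 6.636 × 10⁻²⁶ × 4.309 × 10⁻²⁰) = 7.562 × 10⁻²³ kg·m/s.
λ = h/p = 8.76 × 10⁻¹² m = 8760 fm.

λ = 8760 fm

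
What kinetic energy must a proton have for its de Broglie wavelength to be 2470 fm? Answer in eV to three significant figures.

KE = 134 eV

p = h/λ = 6.626 × 10⁻³⁴ / 2.470 × 10⁻¹² = 2.683 × 10⁻²² kg·m/s.
KE = p²/(2m) = (2.683 × 10⁻²²)² / (2 × 1.673 × 10⁻²⁷) = 2.151 × 10⁻¹⁷ J = 134 eV.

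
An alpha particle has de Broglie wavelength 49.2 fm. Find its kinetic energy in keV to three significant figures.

p = h/λ = 6.626 × 10⁻³⁴ / 4.920 × 10⁻¹⁴ = 1.347 × 10⁻²⁰ kg·m/s.
KE = p²/(2m) = (1.347 × 10⁻²⁰)² / (2 × 6.645 × 10⁻²⁷) = 1.365 × 10⁻¹⁴ J = 85.2 keV.

KE = 85.2 keV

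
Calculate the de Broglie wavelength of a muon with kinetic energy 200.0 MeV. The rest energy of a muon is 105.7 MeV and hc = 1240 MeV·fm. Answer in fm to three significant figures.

Total energy E = KE + m₀c² = 200.0 + 105.7 = 305.7 MeV.
(pc)² = E² − (m₀c²)² = (305.7)² − (105.7)² = 8.228 × 10⁴ MeV², so pc = 286.8 MeV.
λ = hc/(pc) = 1240 MeV·fm / 286.8 MeV = 4.32 fm.

λ = 4.32 fm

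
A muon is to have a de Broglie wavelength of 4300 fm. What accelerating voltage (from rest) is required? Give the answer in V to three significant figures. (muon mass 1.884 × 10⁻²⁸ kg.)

V = 393 V

p = h/λ = 6.626 × 10⁻³⁴ / 4.300 × 10⁻¹² = 1.541 × 10⁻²² kg·m/s.
KE = p²/(2m) = 6.302 × 10⁻¹⁷ J.
V = KE/e = 6.302 × 10⁻¹⁷ / (1.602 × 10⁻¹⁹) = 393 V.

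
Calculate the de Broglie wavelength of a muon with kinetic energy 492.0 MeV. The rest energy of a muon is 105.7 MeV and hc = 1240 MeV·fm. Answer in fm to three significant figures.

Total energy E = KE + m₀c² = 492.0 + 105.7 = 597.7 MeV.
(pc)² = E² − (m₀c²)² = (597.7)² − (105.7)² = 3.461 × 10⁵ MeV², so pc = 588.3 MeV.
λ = hc/(pc) = 1240 MeV·fm / 588.3 MeV = 2.11 fm.

λ = 2.11 fm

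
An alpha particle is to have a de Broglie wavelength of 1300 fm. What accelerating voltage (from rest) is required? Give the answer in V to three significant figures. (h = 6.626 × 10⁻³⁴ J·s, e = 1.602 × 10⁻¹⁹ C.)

p = h/λ = 6.626 × 10⁻³⁴ / 1.300 × 10⁻¹² = 5.097 × 10⁻²² kg·m/s.
KE = p²/(2m) = 1.955 × 10⁻¹⁷ J.
V = KE/2e = 1.955 × 10⁻¹⁷ / (2 × 1.602 × 10⁻¹⁹) = 61.0 V.

V = 61.0 V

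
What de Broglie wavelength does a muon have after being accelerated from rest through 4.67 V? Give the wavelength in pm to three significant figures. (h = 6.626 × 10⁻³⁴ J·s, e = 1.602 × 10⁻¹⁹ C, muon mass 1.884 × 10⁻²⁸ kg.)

λ = 39.5 pm

KE = eV = 1.602 × 10⁻¹⁹ × 4.670 = 7.481 × 10⁻¹⁹ J.
p = √(2mKE) = √(2 × 1.884 × 10⁻²⁸ × 7.481 × 10⁻¹⁹) = 1.679 × 10⁻²³ kg·m/s.
λ = h/p = 6.626 × 10⁻³⁴ / 1.679 × 10⁻²³ = 3.95 × 10⁻¹¹ m = 39.5 pm.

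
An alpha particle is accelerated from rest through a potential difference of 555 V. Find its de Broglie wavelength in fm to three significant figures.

KE = 2eV = 2 × 1.602 × 10⁻¹⁹ × 555.0 = 1.778 × 10⁻¹⁶ J.
p = √(2mKE) = √(2 × 6.645 × 10⁻²⁷ × 1.778 × 10⁻¹⁶) = 1.537 × 10⁻²¹ kg·m/s.
λ = h/p = 6.626 × 10⁻³⁴ / 1.537 × 10⁻²¹ = 4.31 × 10⁻¹³ m = 431 fm.

λ = 431 fm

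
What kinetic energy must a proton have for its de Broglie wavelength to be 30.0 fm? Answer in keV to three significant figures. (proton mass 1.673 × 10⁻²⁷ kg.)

KE = 910 keV

p = h/λ = 6.626 × 10⁻³⁴ / 3.000 × 10⁻¹⁴ = 2.209 × 10⁻²⁰ kg·m/s.
KE = p²/(2m) = (2.209 × 10⁻²⁰)² / (2 × 1.673 × 10⁻²⁷) = 1.458 × 10⁻¹³ J = 910 keV.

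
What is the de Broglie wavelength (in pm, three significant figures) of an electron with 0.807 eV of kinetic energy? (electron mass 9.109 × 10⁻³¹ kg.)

λ = 1370 pm

KE = 0.807 eV = 1.293 × 10⁻¹⁹ J.
p = √(2mKE) = √(2 × 9.109 × 10⁻³¹ × 1.293 × 10⁻¹⁹) = 4.853 × 10⁻²⁵ kg·m/s.
λ = h/p = 6.626 × 10⁻³⁴ / 4.853 × 10⁻²⁵ = 1.37 × 10⁻⁹ m = 1370 pm.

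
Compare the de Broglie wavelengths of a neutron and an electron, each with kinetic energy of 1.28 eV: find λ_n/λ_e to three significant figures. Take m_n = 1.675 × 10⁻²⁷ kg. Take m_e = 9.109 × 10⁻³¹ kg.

λ_n/λ_e = 0.0233

At fixed KE, p = √(2mKE) so λ = h/p ∝ 1/√m.
λ_n/λ_e = √(m_e/m_n) = √(9.109 × 10⁻³¹/1.675 × 10⁻²⁷) = √(5.438 × 10⁻⁴) = 0.0233.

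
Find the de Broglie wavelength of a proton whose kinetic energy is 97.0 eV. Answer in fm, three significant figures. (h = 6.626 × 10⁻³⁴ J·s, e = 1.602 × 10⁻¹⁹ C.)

KE = 97.0 eV = 1.554 × 10⁻¹⁷ J.
p = √(2mKE) = √(2 × 1.673 × 10⁻²⁷ × 1.554 × 10⁻¹⁷) = 2.280 × 10⁻²² kg·m/s.
λ = h/p = 6.626 × 10⁻³⁴ / 2.280 × 10⁻²² = 2.91 × 10⁻¹² m = 2910 fm.

λ = 2910 fm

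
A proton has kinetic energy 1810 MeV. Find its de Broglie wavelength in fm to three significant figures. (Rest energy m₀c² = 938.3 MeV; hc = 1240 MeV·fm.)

Total energy E = KE + m₀c² = 1810 + 938.3 = 2748.3 MeV.
(pc)² = E² − (m₀c²)² = (2748.3)² − (938.3)² = 6.673 × 10⁶ MeV², so pc = 2583 MeV.
λ = hc/(pc) = 1240 MeV·fm / 2583 MeV = 0.480 fm.

λ = 0.480 fm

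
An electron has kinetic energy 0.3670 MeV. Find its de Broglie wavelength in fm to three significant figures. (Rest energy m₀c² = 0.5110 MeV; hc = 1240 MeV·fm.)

Total energy E = KE + m₀c² = 0.3670 + 0.5110 = 0.8780 MeV.
(pc)² = E² − (m₀c²)² = (0.8780)² − (0.5110)² = 0.5098 MeV², so pc = 0.7140 MeV.
λ = hc/(pc) = 1240 MeV·fm / 0.7140 MeV = 1740 fm.

λ = 1740 fm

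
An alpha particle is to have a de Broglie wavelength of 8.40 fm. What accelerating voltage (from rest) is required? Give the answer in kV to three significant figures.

V = 1460 kV

p = h/λ = 6.626 × 10⁻³⁴ / 8.400 × 10⁻¹⁵ = 7.888 × 10⁻²⁰ kg·m/s.
KE = p²/(2m) = 4.682 × 10⁻¹³ J.
V = KE/2e = 4.682 × 10⁻¹³ / (2 × 1.602 × 10⁻¹⁹) = 1460 kV.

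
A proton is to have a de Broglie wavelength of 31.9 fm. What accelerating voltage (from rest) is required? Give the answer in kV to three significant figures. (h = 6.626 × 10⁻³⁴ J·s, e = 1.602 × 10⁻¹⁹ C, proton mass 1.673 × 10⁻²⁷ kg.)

p = h/λ = 6.626 × 10⁻³⁴ / 3.190 × 10⁻¹⁴ = 2.077 × 10⁻²⁰ kg·m/s.
KE = p²/(2m) = 1.289 × 10⁻¹³ J.
V = KE/e = 1.289 × 10⁻¹³ / (1.602 × 10⁻¹⁹) = 805 kV.

V = 805 kV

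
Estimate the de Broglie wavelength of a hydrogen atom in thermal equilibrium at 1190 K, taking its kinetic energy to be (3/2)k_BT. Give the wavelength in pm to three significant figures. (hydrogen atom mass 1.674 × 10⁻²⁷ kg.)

λ = 72.9 pm

KE = (3/2)k_BT = 1.5 × 1.381 × 10⁻²³ × 1190 = 2.465 × 10⁻²⁰ J.
p = √(2mKE) = √(2 × 1.674 × 10⁻²⁷ × 2.465 × 10⁻²⁰) = 9.085 × 10⁻²⁴ kg·m/s.
λ = h/p = 7.29 × 10⁻¹¹ m = 72.9 pm.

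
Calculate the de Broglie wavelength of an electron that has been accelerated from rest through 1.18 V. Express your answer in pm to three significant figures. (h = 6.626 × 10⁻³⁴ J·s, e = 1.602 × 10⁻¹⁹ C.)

λ = 1130 pm

KE = eV = 1.602 × 10⁻¹⁹ × 1.180 = 1.890 × 10⁻¹⁹ J.
p = √(2mKE) = √(2 × 9.109 × 10⁻³¹ × 1.890 × 10⁻¹⁹) = 5.868 × 10⁻²⁵ kg·m/s.
λ = h/p = 6.626 × 10⁻³⁴ / 5.868 × 10⁻²⁵ = 1.13 × 10⁻⁹ m = 1130 pm.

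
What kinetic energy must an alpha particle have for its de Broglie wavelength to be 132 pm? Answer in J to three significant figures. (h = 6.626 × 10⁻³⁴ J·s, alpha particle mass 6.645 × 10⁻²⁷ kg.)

p = h/λ = 6.626 × 10⁻³⁴ / 1.320 × 10⁻¹⁰ = 5.020 × 10⁻²⁴ kg·m/s.
KE = p²/(2m) = (5.020 × 10⁻²⁴)² / (2 × 6.645 × 10⁻²⁷) = 1.896 × 10⁻²¹ J = 1.90 × 10⁻²¹ J.

KE = 1.90 × 10⁻²¹ J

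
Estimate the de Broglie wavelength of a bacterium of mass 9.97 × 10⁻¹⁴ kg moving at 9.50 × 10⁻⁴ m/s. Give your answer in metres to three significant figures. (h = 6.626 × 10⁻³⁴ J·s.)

p = mv = 9.97 × 10⁻¹⁴ × 9.50 × 10⁻⁴ = 9.471 × 10⁻¹⁷ kg·m/s.
λ = h/p = 6.626 × 10⁻³⁴ / 9.471 × 10⁻¹⁷ = 7.00 × 10⁻¹⁸ m.

λ = 7.00 × 10⁻¹⁸ m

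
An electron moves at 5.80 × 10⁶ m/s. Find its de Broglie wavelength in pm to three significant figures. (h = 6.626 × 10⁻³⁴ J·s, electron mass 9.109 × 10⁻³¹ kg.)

λ = 125 pm

p = mv = 9.109 × 10⁻³¹ × 5.80 × 10⁶ = 5.283 × 10⁻²⁴ kg·m/s.
λ = h/p = 6.626 × 10⁻³⁴ / 5.283 × 10⁻²⁴ = 1.25 × 10⁻¹⁰ m = 125 pm.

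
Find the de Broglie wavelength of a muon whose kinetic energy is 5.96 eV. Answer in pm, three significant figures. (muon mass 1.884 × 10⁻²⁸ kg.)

KE = 5.96 eV = 9.548 × 10⁻¹⁹ J.
p = √(2mKE) = √(2 × 1.884 × 10⁻²⁸ × 9.548 × 10⁻¹⁹) = 1.897 × 10⁻²³ kg·m/s.
λ = h/p = 6.626 × 10⁻³⁴ / 1.897 × 10⁻²³ = 3.49 × 10⁻¹¹ m = 34.9 pm.

λ = 34.9 pm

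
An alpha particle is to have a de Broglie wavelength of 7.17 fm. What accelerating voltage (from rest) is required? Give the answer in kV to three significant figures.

V = 2010 kV

p = h/λ = 6.626 × 10⁻³⁴ / 7.170 × 10⁻¹⁵ = 9.241 × 10⁻²⁰ kg·m/s.
KE = p²/(2m) = 6.426 × 10⁻¹³ J.
V = KE/2e = 6.426 × 10⁻¹³ / (2 × 1.602 × 10⁻¹⁹) = 2010 kV.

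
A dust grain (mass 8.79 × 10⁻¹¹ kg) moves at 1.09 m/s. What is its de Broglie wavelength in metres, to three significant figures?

λ = 6.92 × 10⁻²⁴ m

p = mv = 8.79 × 10⁻¹¹ × 1.09 = 9.581 × 10⁻¹¹ kg·m/s.
λ = h/p = 6.626 × 10⁻³⁴ / 9.581 × 10⁻¹¹ = 6.92 × 10⁻²⁴ m.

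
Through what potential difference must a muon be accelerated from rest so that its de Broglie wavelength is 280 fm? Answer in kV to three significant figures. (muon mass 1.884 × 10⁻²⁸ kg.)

V = 92.8 kV

p = h/λ = 6.626 × 10⁻³⁴ / 2.800 × 10⁻¹³ = 2.366 × 10⁻²¹ kg·m/s.
KE = p²/(2m) = 1.486 × 10⁻¹⁴ J.
V = KE/e = 1.486 × 10⁻¹⁴ / (1.602 × 10⁻¹⁹) = 92.8 kV.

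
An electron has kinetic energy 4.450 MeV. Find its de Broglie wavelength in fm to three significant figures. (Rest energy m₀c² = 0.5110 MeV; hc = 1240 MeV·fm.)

λ = 251 fm

Total energy E = KE + m₀c² = 4.450 + 0.5110 = 4.9610 MeV.
(pc)² = E² − (m₀c²)² = (4.9610)² − (0.5110)² = 24.35 MeV², so pc = 4.935 MeV.
λ = hc/(pc) = 1240 MeV·fm / 4.935 MeV = 251 fm.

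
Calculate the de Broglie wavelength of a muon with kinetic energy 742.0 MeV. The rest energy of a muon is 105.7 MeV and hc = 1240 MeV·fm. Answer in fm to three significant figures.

Total energy E = KE + m₀c² = 742.0 + 105.7 = 847.7 MeV.
(pc)² = E² − (m₀c²)² = (847.7)² − (105.7)² = 7.074 × 10⁵ MeV², so pc = 841.1 MeV.
λ = hc/(pc) = 1240 MeV·fm / 841.1 MeV = 1.47 fm.

λ = 1.47 fm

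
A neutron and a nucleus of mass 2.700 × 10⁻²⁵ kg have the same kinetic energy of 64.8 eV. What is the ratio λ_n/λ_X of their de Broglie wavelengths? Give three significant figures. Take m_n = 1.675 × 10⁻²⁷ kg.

λ_n/λ_X = 12.7

At fixed KE, p = √(2mKE) so λ = h/p ∝ 1/√m.
λ_n/λ_X = √(m_X/m_n) = √(2.700 × 10⁻²⁵/1.675 × 10⁻²⁷) = √(161.2) = 12.7.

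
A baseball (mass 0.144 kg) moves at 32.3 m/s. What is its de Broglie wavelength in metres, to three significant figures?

λ = 1.42 × 10⁻³⁴ m

p = mv = 0.144 × 32.3 = 4.651 kg·m/s.
λ = h/p = 6.626 × 10⁻³⁴ / 4.651 = 1.42 × 10⁻³⁴ m.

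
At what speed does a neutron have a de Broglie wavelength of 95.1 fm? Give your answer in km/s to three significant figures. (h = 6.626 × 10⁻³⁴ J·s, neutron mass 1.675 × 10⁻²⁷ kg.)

v = 4160 km/s

p = h/λ = 6.626 × 10⁻³⁴ / 9.510 × 10⁻¹⁴ = 6.967 × 10⁻²¹ kg·m/s.
v = p/m = 6.967 × 10⁻²¹ / 1.675 × 10⁻²⁷ = 4.16 × 10⁶ m/s = 4160 km/s.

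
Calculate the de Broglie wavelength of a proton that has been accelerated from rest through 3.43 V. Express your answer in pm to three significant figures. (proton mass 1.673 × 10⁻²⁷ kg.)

KE = eV = 1.602 × 10⁻¹⁹ × 3.430 = 5.495 × 10⁻¹⁹ J.
p = √(2mKE) = √(2 × 1.673 × 10⁻²⁷ × 5.495 × 10⁻¹⁹) = 4.288 × 10⁻²³ kg·m/s.
λ = h/p = 6.626 × 10⁻³⁴ / 4.288 × 10⁻²³ = 1.55 × 10⁻¹¹ m = 15.5 pm.

λ = 15.5 pm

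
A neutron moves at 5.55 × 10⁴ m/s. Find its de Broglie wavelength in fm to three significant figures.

λ = 7130 fm

p = mv = 1.675 × 10⁻²⁷ × 5.55 × 10⁴ = 9.296 × 10⁻²³ kg·m/s.
λ = h/p = 6.626 × 10⁻³⁴ / 9.296 × 10⁻²³ = 7.13 × 10⁻¹² m = 7130 fm.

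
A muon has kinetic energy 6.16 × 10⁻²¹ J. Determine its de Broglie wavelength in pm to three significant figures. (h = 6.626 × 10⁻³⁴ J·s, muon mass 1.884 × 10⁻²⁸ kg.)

p = √(2mKE) = √(2 × 1.884 × 10⁻²⁸ × 6.160 × 10⁻²¹) = 1.524 × 10⁻²⁴ kg·m/s.
λ = h/p = 6.626 × 10⁻³⁴ / 1.524 × 10⁻²⁴ = 4.35 × 10⁻¹⁰ m = 435 pm.

λ = 435 pm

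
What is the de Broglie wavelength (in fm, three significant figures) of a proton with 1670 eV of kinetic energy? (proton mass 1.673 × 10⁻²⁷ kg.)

λ = 700 fm

KE = 1670 eV = 2.675 × 10⁻¹⁶ J.
p = √(2mKE) = √(2 × 1.673 × 10⁻²⁷ × 2.675 × 10⁻¹⁶) = 9.461 × 10⁻²² kg·m/s.
λ = h/p = 6.626 × 10⁻³⁴ / 9.461 × 10⁻²² = 7.00 × 10⁻¹³ m = 700 fm.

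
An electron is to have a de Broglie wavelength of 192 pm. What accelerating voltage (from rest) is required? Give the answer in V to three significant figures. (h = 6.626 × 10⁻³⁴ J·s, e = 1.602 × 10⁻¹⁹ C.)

p = h/λ = 6.626 × 10⁻³⁴ / 1.920 × 10⁻¹⁰ = 3.451 × 10⁻²⁴ kg·m/s.
KE = p²/(2m) = 6.537 × 10⁻¹⁸ J.
V = KE/e = 6.537 × 10⁻¹⁸ / (1.602 × 10⁻¹⁹) = 40.8 V.

V = 40.8 V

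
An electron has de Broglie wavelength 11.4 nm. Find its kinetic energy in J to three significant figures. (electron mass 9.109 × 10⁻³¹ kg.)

KE = 1.85 × 10⁻²¹ J

p = h/λ = 6.626 × 10⁻³⁴ / 1.140 × 10⁻⁸ = 5.812 × 10⁻²⁶ kg·m/s.
KE = p²/(2m) = (5.812 × 10⁻²⁶)² / (2 × 9.109 × 10⁻³¹) = 1.854 × 10⁻²¹ J = 1.85 × 10⁻²¹ J.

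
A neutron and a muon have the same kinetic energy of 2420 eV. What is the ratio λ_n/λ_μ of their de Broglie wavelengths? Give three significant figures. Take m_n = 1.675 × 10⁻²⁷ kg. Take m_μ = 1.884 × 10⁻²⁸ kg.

At fixed KE, p = √(2mKE) so λ = h/p ∝ 1/√m.
λ_n/λ_μ = √(m_μ/m_n) = √(1.884 × 10⁻²⁸/1.675 × 10⁻²⁷) = √(0.1125) = 0.335.

λ_n/λ_μ = 0.335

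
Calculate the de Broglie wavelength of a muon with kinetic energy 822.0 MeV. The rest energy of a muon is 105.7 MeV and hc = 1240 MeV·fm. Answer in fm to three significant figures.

Total energy E = KE + m₀c² = 822.0 + 105.7 = 927.7 MeV.
(pc)² = E² − (m₀c²)² = (927.7)² − (105.7)² = 8.495 × 10⁵ MeV², so pc = 921.7 MeV.
λ = hc/(pc) = 1240 MeV·fm / 921.7 MeV = 1.35 fm.

λ = 1.35 fm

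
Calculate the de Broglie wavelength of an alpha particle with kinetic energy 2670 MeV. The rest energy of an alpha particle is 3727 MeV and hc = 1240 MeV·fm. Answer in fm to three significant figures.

Total energy E = KE + m₀c² = 2670 + 3727 = 6397 MeV.
(pc)² = E² − (m₀c²)² = (6397)² − (3727)² = 2.703 × 10⁷ MeV², so pc = 5199 MeV.
λ = hc/(pc) = 1240 MeV·fm / 5199 MeV = 0.239 fm.

λ = 0.239 fm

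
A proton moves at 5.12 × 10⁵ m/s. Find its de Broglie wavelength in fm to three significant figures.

p = mv = 1.673 × 10⁻²⁷ × 5.12 × 10⁵ = 8.566 × 10⁻²² kg·m/s.
λ = h/p = 6.626 × 10⁻³⁴ / 8.566 × 10⁻²² = 7.74 × 10⁻¹³ m = 774 fm.

λ = 774 fm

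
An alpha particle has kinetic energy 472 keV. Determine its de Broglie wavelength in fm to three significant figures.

KE = 472 keV = 7.561 × 10⁻¹⁴ J.
p = √(2mKE) = √(2 × 6.645 × 10⁻²⁷ × 7.561 × 10⁻¹⁴) = 3.170 × 10⁻²⁰ kg·m/s.
λ = h/p = 6.626 × 10⁻³⁴ / 3.170 × 10⁻²⁰ = 2.09 × 10⁻¹⁴ m = 20.9 fm.

λ = 20.9 fm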